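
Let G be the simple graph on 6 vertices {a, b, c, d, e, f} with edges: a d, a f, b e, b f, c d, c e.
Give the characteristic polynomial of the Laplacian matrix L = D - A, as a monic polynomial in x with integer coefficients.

x^6 - 12x^5 + 54x^4 - 112x^3 + 105x^2 - 36x

With the vertex order [a, b, c, d, e, f], the degrees are [2, 2, 2, 2, 2, 2], giving D = diag(2, 2, 2, 2, 2, 2) and L = D - A. L has integer entries, so p(x) = det(xI - L) has integer coefficients. Expanding the determinant yields x^6 - 12x^5 + 54x^4 - 112x^3 + 105x^2 - 36x. Since p(0) = det(-L) = 0, x divides p(x). The largest eigenvalue, 4, is at most the vertex count 6. The eigenvalues sum to 12, which equals trace(L) = 2|E|.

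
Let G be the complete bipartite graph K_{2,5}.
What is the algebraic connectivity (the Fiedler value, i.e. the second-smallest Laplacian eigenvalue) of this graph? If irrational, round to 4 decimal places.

2

The graph has 7 vertices and degree multiset [5, 5, 2, 2, 2, 2, 2]; D is the diagonal matrix of degrees and L = D - A. The smallest Laplacian eigenvalue is always 0. The next one, lambda_2 = 2, measures how hard the graph is to disconnect: larger values mean better connectivity. By the matrix-tree theorem the graph has (1/7) * product of the nonzero eigenvalues = 80 spanning trees. The eigenvalues sum to 20, which equals trace(L) = 2|E|.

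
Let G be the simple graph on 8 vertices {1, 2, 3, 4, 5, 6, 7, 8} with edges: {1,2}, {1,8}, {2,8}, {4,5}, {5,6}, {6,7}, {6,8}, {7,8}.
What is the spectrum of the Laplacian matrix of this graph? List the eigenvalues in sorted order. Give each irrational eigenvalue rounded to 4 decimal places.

With the vertex order [1, 2, 3, 4, 5, 6, 7, 8], the degrees are [2, 2, 0, 1, 2, 3, 2, 4], giving D = diag(2, 2, 0, 1, 2, 3, 2, 4) and L = D - A. L is symmetric positive semidefinite, so every eigenvalue is real and nonnegative. The 2 zero eigenvalues correspond to the 2 connected components.

[0, 0, 0.3679, 1.1897, 2.3732, 3, 3.9464, 5.1228]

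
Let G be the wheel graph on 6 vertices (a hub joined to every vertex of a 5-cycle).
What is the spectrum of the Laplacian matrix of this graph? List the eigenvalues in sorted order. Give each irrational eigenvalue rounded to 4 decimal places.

[0, 2.3820, 2.3820, 4.6180, 4.6180, 6]

The graph has 6 vertices and degree multiset [5, 3, 3, 3, 3, 3]; D is the diagonal matrix of degrees and L = D - A. The multiplicity of 0 as a Laplacian eigenvalue equals the number of connected components. The largest eigenvalue, 6, is at most the vertex count 6. The eigenvalues sum to 20, which equals trace(L) = 2|E|.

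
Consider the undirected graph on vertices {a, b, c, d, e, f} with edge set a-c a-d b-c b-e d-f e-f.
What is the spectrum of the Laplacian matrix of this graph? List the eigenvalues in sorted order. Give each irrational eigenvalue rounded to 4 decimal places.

[0, 1, 1, 3, 3, 4]

Each diagonal entry of L is the vertex degree and each off-diagonal entry is -1 where an edge is present, 0 otherwise; in the order [a, b, c, d, e, f] the diagonal is [2, 2, 2, 2, 2, 2]. Since every row of L sums to 0, the all-ones vector is in the kernel and 0 is an eigenvalue. The single zero eigenvalue shows the graph is connected. The largest eigenvalue, 4, is at most the vertex count 6. There is one zero in the spectrum, matching the 1 component.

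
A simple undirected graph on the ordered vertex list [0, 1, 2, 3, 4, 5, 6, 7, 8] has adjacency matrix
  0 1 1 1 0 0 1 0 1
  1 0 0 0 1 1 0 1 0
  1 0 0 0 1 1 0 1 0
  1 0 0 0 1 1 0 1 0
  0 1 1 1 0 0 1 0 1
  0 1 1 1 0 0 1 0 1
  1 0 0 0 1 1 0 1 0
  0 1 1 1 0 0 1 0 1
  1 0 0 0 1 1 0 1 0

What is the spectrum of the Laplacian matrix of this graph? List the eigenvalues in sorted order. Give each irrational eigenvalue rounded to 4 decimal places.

Each diagonal entry of L is the vertex degree and each off-diagonal entry is -1 where an edge is present, 0 otherwise; in the order [0, 1, 2, 3, 4, 5, 6, 7, 8] the diagonal is [5, 4, 4, 4, 5, 5, 4, 5, 4]. The multiplicity of 0 as a Laplacian eigenvalue equals the number of connected components. There is one zero in the spectrum, matching the 1 component. The largest eigenvalue, 9, is at most the vertex count 9.

[0, 4, 4, 4, 4, 5, 5, 5, 9]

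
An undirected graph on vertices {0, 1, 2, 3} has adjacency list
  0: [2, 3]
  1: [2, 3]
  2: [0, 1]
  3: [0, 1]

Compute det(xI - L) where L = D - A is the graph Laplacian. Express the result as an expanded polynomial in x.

Reading degrees in the order [0, 1, 2, 3] gives [2, 2, 2, 2]; set D = diag(2, 2, 2, 2) and form L = D - A. The eigenvalues of L are [0, 2, 2, 4]; the characteristic polynomial is the product of (x - lambda_i), which multiplies out to x^4 - 8x^3 + 20x^2 - 16x. Since p(0) = det(-L) = 0, x divides p(x).

x^4 - 8x^3 + 20x^2 - 16x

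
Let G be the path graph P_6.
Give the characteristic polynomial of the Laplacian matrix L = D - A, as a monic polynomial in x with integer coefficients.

x^6 - 10x^5 + 36x^4 - 56x^3 + 35x^2 - 6x

The graph has 6 vertices and degree multiset [2, 2, 2, 2, 1, 1]; D is the diagonal matrix of degrees and L = D - A. L has integer entries, so p(x) = det(xI - L) has integer coefficients. Expanding the determinant yields x^6 - 10x^5 + 36x^4 - 56x^3 + 35x^2 - 6x. The coefficient of x^5 equals -trace(L) = -10, matching the sum of degrees.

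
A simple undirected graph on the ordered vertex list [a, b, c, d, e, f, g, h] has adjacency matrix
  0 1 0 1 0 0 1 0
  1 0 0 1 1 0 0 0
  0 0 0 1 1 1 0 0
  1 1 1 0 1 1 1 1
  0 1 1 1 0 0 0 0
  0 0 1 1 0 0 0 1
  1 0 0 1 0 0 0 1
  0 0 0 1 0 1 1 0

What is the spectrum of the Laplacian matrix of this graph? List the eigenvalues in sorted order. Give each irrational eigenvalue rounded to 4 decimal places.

Reading degrees in the order [a, b, c, d, e, f, g, h] gives [3, 3, 3, 7, 3, 3, 3, 3]; set D = diag(3, 3, 3, 7, 3, 3, 3, 3) and form L = D - A. L is symmetric positive semidefinite, so every eigenvalue is real and nonnegative. The single zero eigenvalue shows the graph is connected. The largest eigenvalue, 8, is at most the vertex count 8. The eigenvalues sum to 28, which equals trace(L) = 2|E|.

[0, 1.7530, 1.7530, 3.4450, 3.4450, 4.8019, 4.8019, 8]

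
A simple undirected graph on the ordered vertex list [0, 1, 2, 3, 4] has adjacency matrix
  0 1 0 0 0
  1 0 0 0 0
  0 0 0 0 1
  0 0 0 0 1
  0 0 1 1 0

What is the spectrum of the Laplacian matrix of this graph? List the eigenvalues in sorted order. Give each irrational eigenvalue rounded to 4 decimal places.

With the vertex order [0, 1, 2, 3, 4], the degrees are [1, 1, 1, 1, 2], giving D = diag(1, 1, 1, 1, 2) and L = D - A. Since every row of L sums to 0, the all-ones vector is in the kernel and 0 is an eigenvalue. The 2 zero eigenvalues correspond to the 2 connected components. The largest eigenvalue, 3, is at most the vertex count 5. There are 2 zeros in the spectrum, matching the 2 components.

[0, 0, 1, 2, 3]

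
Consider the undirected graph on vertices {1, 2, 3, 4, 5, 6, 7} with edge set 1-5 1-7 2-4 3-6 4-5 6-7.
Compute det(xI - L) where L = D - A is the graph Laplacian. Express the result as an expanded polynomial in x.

x^7 - 12x^6 + 55x^5 - 120x^4 + 126x^3 - 56x^2 + 7x

With the vertex order [1, 2, 3, 4, 5, 6, 7], the degrees are [2, 1, 1, 2, 2, 2, 2], giving D = diag(2, 1, 1, 2, 2, 2, 2) and L = D - A. Computing det(xI - L) by cofactor expansion (or equivalently via sum-over-permutations) gives x^7 - 12x^6 + 55x^5 - 120x^4 + 126x^3 - 56x^2 + 7x. The constant term is 0 because L is singular (the all-ones vector lies in its kernel). By the matrix-tree theorem the graph has (1/7) * product of the nonzero eigenvalues = 1 spanning tree. There is one zero in the spectrum, matching the 1 component.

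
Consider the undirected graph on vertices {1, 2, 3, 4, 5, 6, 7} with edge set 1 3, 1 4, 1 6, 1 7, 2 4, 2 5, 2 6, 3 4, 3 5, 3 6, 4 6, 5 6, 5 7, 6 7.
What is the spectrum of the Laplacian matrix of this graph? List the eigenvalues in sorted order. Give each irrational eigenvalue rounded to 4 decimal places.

[0, 2.5858, 3, 4, 5.4142, 6, 7]

Each diagonal entry of L is the vertex degree and each off-diagonal entry is -1 where an edge is present, 0 otherwise; in the order [1, 2, 3, 4, 5, 6, 7] the diagonal is [4, 3, 4, 4, 4, 6, 3]. L is symmetric positive semidefinite, so every eigenvalue is real and nonnegative. The single zero eigenvalue shows the graph is connected.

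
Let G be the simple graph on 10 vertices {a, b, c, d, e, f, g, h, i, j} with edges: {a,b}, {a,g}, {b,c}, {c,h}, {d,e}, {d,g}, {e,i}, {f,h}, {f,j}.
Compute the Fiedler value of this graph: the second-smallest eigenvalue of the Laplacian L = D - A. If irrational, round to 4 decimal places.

Each diagonal entry of L is the vertex degree and each off-diagonal entry is -1 where an edge is present, 0 otherwise; in the order [a, b, c, d, e, f, g, h, i, j] the diagonal is [2, 2, 2, 2, 2, 2, 2, 2, 1, 1]. The sorted Laplacian eigenvalues are [0, 0.0979, 0.3820, 0.8244, 1.3820, 2, 2.6180, 3.1756, 3.6180, 3.9021]; the algebraic connectivity is the second entry, 0.0979. The largest eigenvalue, 3.9021, is at most the vertex count 10.

0.0979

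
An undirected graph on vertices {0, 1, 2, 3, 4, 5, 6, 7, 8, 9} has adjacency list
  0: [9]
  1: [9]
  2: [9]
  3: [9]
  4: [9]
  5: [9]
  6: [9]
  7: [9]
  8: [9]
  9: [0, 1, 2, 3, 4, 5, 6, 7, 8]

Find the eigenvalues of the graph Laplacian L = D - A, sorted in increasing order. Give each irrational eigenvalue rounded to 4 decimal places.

Reading degrees in the order [0, 1, 2, 3, 4, 5, 6, 7, 8, 9] gives [1, 1, 1, 1, 1, 1, 1, 1, 1, 9]; set D = diag(1, 1, 1, 1, 1, 1, 1, 1, 1, 9) and form L = D - A. The multiplicity of 0 as a Laplacian eigenvalue equals the number of connected components. The single zero eigenvalue shows the graph is connected.

[0, 1, 1, 1, 1, 1, 1, 1, 1, 10]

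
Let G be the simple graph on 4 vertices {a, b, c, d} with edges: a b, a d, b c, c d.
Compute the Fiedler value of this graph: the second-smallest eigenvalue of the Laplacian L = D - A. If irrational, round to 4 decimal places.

2

Each diagonal entry of L is the vertex degree and each off-diagonal entry is -1 where an edge is present, 0 otherwise; in the order [a, b, c, d] the diagonal is [2, 2, 2, 2]. The sorted Laplacian eigenvalues are [0, 2, 2, 4]; the algebraic connectivity is the second entry, 2.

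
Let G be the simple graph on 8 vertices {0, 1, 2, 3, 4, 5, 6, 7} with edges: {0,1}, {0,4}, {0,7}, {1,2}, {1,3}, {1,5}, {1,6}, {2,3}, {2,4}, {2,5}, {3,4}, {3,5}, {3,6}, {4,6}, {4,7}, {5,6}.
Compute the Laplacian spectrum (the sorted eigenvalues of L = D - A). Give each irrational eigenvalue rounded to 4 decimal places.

[0, 1.3136, 3.4326, 4, 4.5091, 5.6845, 6, 7.0602]

Reading degrees in the order [0, 1, 2, 3, 4, 5, 6, 7] gives [3, 5, 4, 5, 5, 4, 4, 2]; set D = diag(3, 5, 4, 5, 5, 4, 4, 2) and form L = D - A. Diagonalising L (or applying a numerical eigensolver to the 8x8 matrix) gives the spectrum above. The single zero eigenvalue shows the graph is connected. The eigenvalues sum to 32, which equals trace(L) = 2|E|. There is one zero in the spectrum, matching the 1 component.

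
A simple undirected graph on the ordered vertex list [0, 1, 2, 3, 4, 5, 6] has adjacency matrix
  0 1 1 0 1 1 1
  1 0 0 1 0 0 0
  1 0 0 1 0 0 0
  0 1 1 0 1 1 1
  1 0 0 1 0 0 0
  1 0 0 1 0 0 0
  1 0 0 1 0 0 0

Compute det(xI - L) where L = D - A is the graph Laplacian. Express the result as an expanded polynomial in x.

Each diagonal entry of L is the vertex degree and each off-diagonal entry is -1 where an edge is present, 0 otherwise; in the order [0, 1, 2, 3, 4, 5, 6] the diagonal is [5, 2, 2, 5, 2, 2, 2]. L has integer entries, so p(x) = det(xI - L) has integer coefficients. Expanding the determinant yields x^7 - 20x^6 + 155x^5 - 600x^4 + 1240x^3 - 1312x^2 + 560x. The constant term is 0 because L is singular (the all-ones vector lies in its kernel). The eigenvalues sum to 20, which equals trace(L) = 2|E|.

x^7 - 20x^6 + 155x^5 - 600x^4 + 1240x^3 - 1312x^2 + 560x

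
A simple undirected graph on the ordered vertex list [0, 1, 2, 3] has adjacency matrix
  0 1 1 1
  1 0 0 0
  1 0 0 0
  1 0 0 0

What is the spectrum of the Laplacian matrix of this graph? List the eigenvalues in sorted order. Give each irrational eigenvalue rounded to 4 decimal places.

[0, 1, 1, 4]

Reading degrees in the order [0, 1, 2, 3] gives [3, 1, 1, 1]; set D = diag(3, 1, 1, 1) and form L = D - A. L is symmetric positive semidefinite, so every eigenvalue is real and nonnegative. There is one zero in the spectrum, matching the 1 component.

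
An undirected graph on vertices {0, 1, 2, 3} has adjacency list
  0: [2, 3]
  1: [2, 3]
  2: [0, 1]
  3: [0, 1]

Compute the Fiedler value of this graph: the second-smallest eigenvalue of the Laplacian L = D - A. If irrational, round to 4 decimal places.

2

Reading degrees in the order [0, 1, 2, 3] gives [2, 2, 2, 2]; set D = diag(2, 2, 2, 2) and form L = D - A. Computing the eigenvalues of L and sorting gives [0, 2, 2, 4]. The Fiedler value lambda_2 = 2 is strictly positive, so the graph is connected. The largest eigenvalue, 4, is at most the vertex count 4.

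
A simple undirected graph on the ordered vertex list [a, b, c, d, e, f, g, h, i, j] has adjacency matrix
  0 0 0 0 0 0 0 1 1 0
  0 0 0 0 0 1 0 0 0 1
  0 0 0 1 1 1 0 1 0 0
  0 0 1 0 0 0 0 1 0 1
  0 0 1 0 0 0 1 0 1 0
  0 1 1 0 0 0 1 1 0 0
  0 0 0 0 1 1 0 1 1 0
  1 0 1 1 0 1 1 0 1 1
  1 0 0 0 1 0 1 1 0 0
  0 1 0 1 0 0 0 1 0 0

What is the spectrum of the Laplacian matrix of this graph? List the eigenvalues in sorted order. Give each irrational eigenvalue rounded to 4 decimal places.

[0, 1.1342, 1.8927, 2.1003, 3.2377, 3.7386, 4.5201, 5.2132, 5.9967, 8.1664]

Reading degrees in the order [a, b, c, d, e, f, g, h, i, j] gives [2, 2, 4, 3, 3, 4, 4, 7, 4, 3]; set D = diag(2, 2, 4, 3, 3, 4, 4, 7, 4, 3) and form L = D - A. L is symmetric positive semidefinite, so every eigenvalue is real and nonnegative. The largest eigenvalue, 8.1664, is at most the vertex count 10.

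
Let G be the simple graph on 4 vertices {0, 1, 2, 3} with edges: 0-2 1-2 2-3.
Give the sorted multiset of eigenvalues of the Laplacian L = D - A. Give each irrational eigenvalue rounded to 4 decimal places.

[0, 1, 1, 4]

Each diagonal entry of L is the vertex degree and each off-diagonal entry is -1 where an edge is present, 0 otherwise; in the order [0, 1, 2, 3] the diagonal is [1, 1, 3, 1]. The multiplicity of 0 as a Laplacian eigenvalue equals the number of connected components. The single zero eigenvalue shows the graph is connected. There is one zero in the spectrum, matching the 1 component. The largest eigenvalue, 4, is at most the vertex count 4.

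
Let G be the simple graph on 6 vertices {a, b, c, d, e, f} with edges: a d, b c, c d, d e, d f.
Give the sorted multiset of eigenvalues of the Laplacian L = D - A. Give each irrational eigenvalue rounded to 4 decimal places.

[0, 0.4859, 1, 1, 2.4280, 5.0861]

Each diagonal entry of L is the vertex degree and each off-diagonal entry is -1 where an edge is present, 0 otherwise; in the order [a, b, c, d, e, f] the diagonal is [1, 1, 2, 4, 1, 1]. Diagonalising L (or applying a numerical eigensolver to the 6x6 matrix) gives the spectrum above.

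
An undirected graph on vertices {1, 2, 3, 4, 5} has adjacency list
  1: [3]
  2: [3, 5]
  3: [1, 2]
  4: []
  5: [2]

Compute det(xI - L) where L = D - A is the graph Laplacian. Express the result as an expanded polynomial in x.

x^5 - 6x^4 + 10x^3 - 4x^2

Reading degrees in the order [1, 2, 3, 4, 5] gives [1, 2, 2, 0, 1]; set D = diag(1, 2, 2, 0, 1) and form L = D - A. Computing det(xI - L) by cofactor expansion (or equivalently via sum-over-permutations) gives x^5 - 6x^4 + 10x^3 - 4x^2. The constant term is 0 because L is singular (the all-ones vector lies in its kernel).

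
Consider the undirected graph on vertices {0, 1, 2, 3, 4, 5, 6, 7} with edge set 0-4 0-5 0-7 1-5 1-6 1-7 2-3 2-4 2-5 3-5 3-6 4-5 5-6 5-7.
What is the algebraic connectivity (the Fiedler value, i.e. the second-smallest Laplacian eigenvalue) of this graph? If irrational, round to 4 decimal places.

Reading degrees in the order [0, 1, 2, 3, 4, 5, 6, 7] gives [3, 3, 3, 3, 3, 7, 3, 3]; set D = diag(3, 3, 3, 3, 3, 7, 3, 3) and form L = D - A. The sorted Laplacian eigenvalues are [0, 1.7530, 1.7530, 3.4450, 3.4450, 4.8019, 4.8019, 8]; the algebraic connectivity is the second entry, 1.7530.

1.7530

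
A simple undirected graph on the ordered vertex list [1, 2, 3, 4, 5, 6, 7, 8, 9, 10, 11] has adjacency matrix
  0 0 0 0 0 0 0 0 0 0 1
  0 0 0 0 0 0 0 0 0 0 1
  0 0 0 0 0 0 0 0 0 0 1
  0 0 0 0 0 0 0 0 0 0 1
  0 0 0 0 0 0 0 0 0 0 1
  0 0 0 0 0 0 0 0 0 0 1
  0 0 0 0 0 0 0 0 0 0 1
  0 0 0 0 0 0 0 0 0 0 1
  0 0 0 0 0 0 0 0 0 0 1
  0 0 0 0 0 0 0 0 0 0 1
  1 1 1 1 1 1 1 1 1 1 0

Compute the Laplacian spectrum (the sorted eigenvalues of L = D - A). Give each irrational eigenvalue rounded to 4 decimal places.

Reading degrees in the order [1, 2, 3, 4, 5, 6, 7, 8, 9, 10, 11] gives [1, 1, 1, 1, 1, 1, 1, 1, 1, 1, 10]; set D = diag(1, 1, 1, 1, 1, 1, 1, 1, 1, 1, 10) and form L = D - A. L is symmetric positive semidefinite, so every eigenvalue is real and nonnegative.

[0, 1, 1, 1, 1, 1, 1, 1, 1, 1, 11]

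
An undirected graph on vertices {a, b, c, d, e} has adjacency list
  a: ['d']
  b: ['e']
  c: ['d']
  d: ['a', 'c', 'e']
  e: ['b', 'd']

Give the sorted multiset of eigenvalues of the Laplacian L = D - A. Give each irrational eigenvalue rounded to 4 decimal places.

Each diagonal entry of L is the vertex degree and each off-diagonal entry is -1 where an edge is present, 0 otherwise; in the order [a, b, c, d, e] the diagonal is [1, 1, 1, 3, 2]. The multiplicity of 0 as a Laplacian eigenvalue equals the number of connected components. By the matrix-tree theorem the graph has (1/5) * product of the nonzero eigenvalues = 1 spanning tree. The largest eigenvalue, 4.1701, is at most the vertex count 5.

[0, 0.5188, 1, 2.3111, 4.1701]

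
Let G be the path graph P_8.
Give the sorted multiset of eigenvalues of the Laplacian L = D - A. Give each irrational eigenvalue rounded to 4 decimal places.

[0, 0.1522, 0.5858, 1.2346, 2, 2.7654, 3.4142, 3.8478]

The graph has 8 vertices and degree multiset [2, 2, 2, 2, 2, 2, 1, 1]; D is the diagonal matrix of degrees and L = D - A. Since every row of L sums to 0, the all-ones vector is in the kernel and 0 is an eigenvalue.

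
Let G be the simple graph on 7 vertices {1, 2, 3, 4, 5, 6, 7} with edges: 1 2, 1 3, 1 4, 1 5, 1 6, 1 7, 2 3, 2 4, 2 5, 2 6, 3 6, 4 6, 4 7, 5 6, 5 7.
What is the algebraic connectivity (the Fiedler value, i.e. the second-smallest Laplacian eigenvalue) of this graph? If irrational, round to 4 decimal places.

2.4384

With the vertex order [1, 2, 3, 4, 5, 6, 7], the degrees are [6, 5, 3, 4, 4, 5, 3], giving D = diag(6, 5, 3, 4, 4, 5, 3) and L = D - A. The smallest Laplacian eigenvalue is always 0. The next one, lambda_2 = 2.4384, measures how hard the graph is to disconnect: larger values mean better connectivity.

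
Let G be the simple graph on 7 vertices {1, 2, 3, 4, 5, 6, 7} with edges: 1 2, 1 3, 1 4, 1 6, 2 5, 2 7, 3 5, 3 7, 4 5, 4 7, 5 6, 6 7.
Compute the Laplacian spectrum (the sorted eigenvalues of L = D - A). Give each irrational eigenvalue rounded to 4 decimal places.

Each diagonal entry of L is the vertex degree and each off-diagonal entry is -1 where an edge is present, 0 otherwise; in the order [1, 2, 3, 4, 5, 6, 7] the diagonal is [4, 3, 3, 3, 4, 3, 4]. Diagonalising L (or applying a numerical eigensolver to the 7x7 matrix) gives the spectrum above. The single zero eigenvalue shows the graph is connected. By the matrix-tree theorem the graph has (1/7) * product of the nonzero eigenvalues = 432 spanning trees.

[0, 3, 3, 3, 4, 4, 7]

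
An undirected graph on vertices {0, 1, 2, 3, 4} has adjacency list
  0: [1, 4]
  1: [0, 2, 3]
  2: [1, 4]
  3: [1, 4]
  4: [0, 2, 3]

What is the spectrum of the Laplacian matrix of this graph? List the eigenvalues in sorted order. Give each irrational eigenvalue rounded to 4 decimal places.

[0, 2, 2, 3, 5]

With the vertex order [0, 1, 2, 3, 4], the degrees are [2, 3, 2, 2, 3], giving D = diag(2, 3, 2, 2, 3) and L = D - A. L is symmetric positive semidefinite, so every eigenvalue is real and nonnegative. By the matrix-tree theorem the graph has (1/5) * product of the nonzero eigenvalues = 12 spanning trees.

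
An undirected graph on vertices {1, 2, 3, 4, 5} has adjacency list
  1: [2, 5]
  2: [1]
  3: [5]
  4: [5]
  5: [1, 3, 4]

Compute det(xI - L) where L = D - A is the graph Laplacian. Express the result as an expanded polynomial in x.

x^5 - 8x^4 + 20x^3 - 18x^2 + 5x

Reading degrees in the order [1, 2, 3, 4, 5] gives [2, 1, 1, 1, 3]; set D = diag(2, 1, 1, 1, 3) and form L = D - A. L has integer entries, so p(x) = det(xI - L) has integer coefficients. Expanding the determinant yields x^5 - 8x^4 + 20x^3 - 18x^2 + 5x. Since p(0) = det(-L) = 0, x divides p(x). The largest eigenvalue, 4.1701, is at most the vertex count 5.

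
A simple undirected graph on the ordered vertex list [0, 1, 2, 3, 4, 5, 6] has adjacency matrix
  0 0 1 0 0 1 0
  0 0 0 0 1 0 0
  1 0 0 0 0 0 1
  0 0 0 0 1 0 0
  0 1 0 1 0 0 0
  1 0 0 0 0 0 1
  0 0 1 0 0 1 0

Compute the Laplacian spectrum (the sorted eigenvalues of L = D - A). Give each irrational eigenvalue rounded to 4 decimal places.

[0, 0, 1, 2, 2, 3, 4]

Reading degrees in the order [0, 1, 2, 3, 4, 5, 6] gives [2, 1, 2, 1, 2, 2, 2]; set D = diag(2, 1, 2, 1, 2, 2, 2) and form L = D - A. Since every row of L sums to 0, the all-ones vector is in the kernel and 0 is an eigenvalue. The 2 zero eigenvalues correspond to the 2 connected components. There are 2 zeros in the spectrum, matching the 2 components.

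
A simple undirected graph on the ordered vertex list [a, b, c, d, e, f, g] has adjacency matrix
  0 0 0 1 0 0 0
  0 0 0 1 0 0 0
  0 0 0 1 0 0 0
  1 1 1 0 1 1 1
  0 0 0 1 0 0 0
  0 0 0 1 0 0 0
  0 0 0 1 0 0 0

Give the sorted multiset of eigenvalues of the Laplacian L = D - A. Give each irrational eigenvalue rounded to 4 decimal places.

[0, 1, 1, 1, 1, 1, 7]

Reading degrees in the order [a, b, c, d, e, f, g] gives [1, 1, 1, 6, 1, 1, 1]; set D = diag(1, 1, 1, 6, 1, 1, 1) and form L = D - A. The multiplicity of 0 as a Laplacian eigenvalue equals the number of connected components. The single zero eigenvalue shows the graph is connected. There is one zero in the spectrum, matching the 1 component. The largest eigenvalue, 7, is at most the vertex count 7.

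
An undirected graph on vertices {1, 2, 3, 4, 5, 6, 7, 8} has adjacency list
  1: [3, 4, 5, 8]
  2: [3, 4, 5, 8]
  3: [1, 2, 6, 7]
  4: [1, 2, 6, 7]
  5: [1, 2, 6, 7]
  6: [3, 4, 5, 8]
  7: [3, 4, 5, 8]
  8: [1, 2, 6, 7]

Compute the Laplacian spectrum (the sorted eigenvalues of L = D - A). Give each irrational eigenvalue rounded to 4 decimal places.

[0, 4, 4, 4, 4, 4, 4, 8]

With the vertex order [1, 2, 3, 4, 5, 6, 7, 8], the degrees are [4, 4, 4, 4, 4, 4, 4, 4], giving D = diag(4, 4, 4, 4, 4, 4, 4, 4) and L = D - A. L is symmetric positive semidefinite, so every eigenvalue is real and nonnegative. The eigenvalues sum to 32, which equals trace(L) = 2|E|. The largest eigenvalue, 8, is at most the vertex count 8.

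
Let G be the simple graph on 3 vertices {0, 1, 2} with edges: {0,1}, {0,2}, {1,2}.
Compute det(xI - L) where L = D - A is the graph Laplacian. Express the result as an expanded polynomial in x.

Reading degrees in the order [0, 1, 2] gives [2, 2, 2]; set D = diag(2, 2, 2) and form L = D - A. The eigenvalues of L are [0, 3, 3]; the characteristic polynomial is the product of (x - lambda_i), which multiplies out to x^3 - 6x^2 + 9x. The constant term is 0 because L is singular (the all-ones vector lies in its kernel).

x^3 - 6x^2 + 9x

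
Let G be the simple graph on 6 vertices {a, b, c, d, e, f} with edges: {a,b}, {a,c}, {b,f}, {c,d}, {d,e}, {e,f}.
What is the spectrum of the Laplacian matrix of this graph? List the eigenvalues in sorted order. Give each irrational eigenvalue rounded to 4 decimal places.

[0, 1, 1, 3, 3, 4]

Reading degrees in the order [a, b, c, d, e, f] gives [2, 2, 2, 2, 2, 2]; set D = diag(2, 2, 2, 2, 2, 2) and form L = D - A. Since every row of L sums to 0, the all-ones vector is in the kernel and 0 is an eigenvalue. The single zero eigenvalue shows the graph is connected. By the matrix-tree theorem the graph has (1/6) * product of the nonzero eigenvalues = 6 spanning trees.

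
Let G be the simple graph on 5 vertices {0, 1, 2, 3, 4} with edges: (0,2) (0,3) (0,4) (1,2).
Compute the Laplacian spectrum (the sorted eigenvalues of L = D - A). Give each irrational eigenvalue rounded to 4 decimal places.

Reading degrees in the order [0, 1, 2, 3, 4] gives [3, 1, 2, 1, 1]; set D = diag(3, 1, 2, 1, 1) and form L = D - A. L is symmetric positive semidefinite, so every eigenvalue is real and nonnegative. The single zero eigenvalue shows the graph is connected. The eigenvalues sum to 8, which equals trace(L) = 2|E|.

[0, 0.5188, 1, 2.3111, 4.1701]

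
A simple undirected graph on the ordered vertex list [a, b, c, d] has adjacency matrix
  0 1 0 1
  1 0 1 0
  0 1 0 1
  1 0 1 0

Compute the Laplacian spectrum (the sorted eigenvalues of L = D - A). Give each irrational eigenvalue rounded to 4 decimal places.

Each diagonal entry of L is the vertex degree and each off-diagonal entry is -1 where an edge is present, 0 otherwise; in the order [a, b, c, d] the diagonal is [2, 2, 2, 2]. The multiplicity of 0 as a Laplacian eigenvalue equals the number of connected components. There is one zero in the spectrum, matching the 1 component.

[0, 2, 2, 4]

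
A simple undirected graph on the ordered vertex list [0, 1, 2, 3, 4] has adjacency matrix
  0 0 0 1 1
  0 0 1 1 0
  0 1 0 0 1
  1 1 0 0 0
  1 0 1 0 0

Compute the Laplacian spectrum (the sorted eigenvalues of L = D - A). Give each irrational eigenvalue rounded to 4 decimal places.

[0, 1.3820, 1.3820, 3.6180, 3.6180]

Each diagonal entry of L is the vertex degree and each off-diagonal entry is -1 where an edge is present, 0 otherwise; in the order [0, 1, 2, 3, 4] the diagonal is [2, 2, 2, 2, 2]. Since every row of L sums to 0, the all-ones vector is in the kernel and 0 is an eigenvalue. There is one zero in the spectrum, matching the 1 component. By the matrix-tree theorem the graph has (1/5) * product of the nonzero eigenvalues = 5 spanning trees.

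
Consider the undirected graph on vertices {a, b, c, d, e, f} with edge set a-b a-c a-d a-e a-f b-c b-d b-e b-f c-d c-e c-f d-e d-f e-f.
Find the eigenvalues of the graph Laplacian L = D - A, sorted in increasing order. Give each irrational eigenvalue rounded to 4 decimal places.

Each diagonal entry of L is the vertex degree and each off-diagonal entry is -1 where an edge is present, 0 otherwise; in the order [a, b, c, d, e, f] the diagonal is [5, 5, 5, 5, 5, 5]. L is symmetric positive semidefinite, so every eigenvalue is real and nonnegative. The single zero eigenvalue shows the graph is connected. There is one zero in the spectrum, matching the 1 component.

[0, 6, 6, 6, 6, 6]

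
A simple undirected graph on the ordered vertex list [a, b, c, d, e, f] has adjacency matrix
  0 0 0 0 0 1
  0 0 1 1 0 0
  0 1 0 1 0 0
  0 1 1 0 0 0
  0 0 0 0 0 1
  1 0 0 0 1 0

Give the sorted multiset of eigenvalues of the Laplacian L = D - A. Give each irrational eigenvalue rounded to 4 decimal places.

[0, 0, 1, 3, 3, 3]

Each diagonal entry of L is the vertex degree and each off-diagonal entry is -1 where an edge is present, 0 otherwise; in the order [a, b, c, d, e, f] the diagonal is [1, 2, 2, 2, 1, 2]. L is symmetric positive semidefinite, so every eigenvalue is real and nonnegative. The 2 zero eigenvalues correspond to the 2 connected components.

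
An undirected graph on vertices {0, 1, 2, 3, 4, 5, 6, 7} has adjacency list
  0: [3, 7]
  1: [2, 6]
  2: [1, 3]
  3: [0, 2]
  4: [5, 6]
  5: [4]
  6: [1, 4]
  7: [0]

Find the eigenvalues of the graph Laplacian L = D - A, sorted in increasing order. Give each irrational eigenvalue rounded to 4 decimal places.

With the vertex order [0, 1, 2, 3, 4, 5, 6, 7], the degrees are [2, 2, 2, 2, 2, 1, 2, 1], giving D = diag(2, 2, 2, 2, 2, 1, 2, 1) and L = D - A. Diagonalising L (or applying a numerical eigensolver to the 8x8 matrix) gives the spectrum above. The eigenvalues sum to 14, which equals trace(L) = 2|E|.

[0, 0.1522, 0.5858, 1.2346, 2, 2.7654, 3.4142, 3.8478]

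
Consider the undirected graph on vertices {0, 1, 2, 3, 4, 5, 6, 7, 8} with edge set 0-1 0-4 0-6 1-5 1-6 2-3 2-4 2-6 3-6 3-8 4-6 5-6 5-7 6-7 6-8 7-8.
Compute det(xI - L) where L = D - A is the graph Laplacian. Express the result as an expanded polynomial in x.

x^9 - 32x^8 + 428x^7 - 3136x^6 + 13786x^5 - 37232x^4 + 60276x^3 - 53424x^2 + 19845x

With the vertex order [0, 1, 2, 3, 4, 5, 6, 7, 8], the degrees are [3, 3, 3, 3, 3, 3, 8, 3, 3], giving D = diag(3, 3, 3, 3, 3, 3, 8, 3, 3) and L = D - A. Computing det(xI - L) by cofactor expansion (or equivalently via sum-over-permutations) gives x^9 - 32x^8 + 428x^7 - 3136x^6 + 13786x^5 - 37232x^4 + 60276x^3 - 53424x^2 + 19845x. The constant term is 0 because L is singular (the all-ones vector lies in its kernel). There is one zero in the spectrum, matching the 1 component. The largest eigenvalue, 9, is at most the vertex count 9.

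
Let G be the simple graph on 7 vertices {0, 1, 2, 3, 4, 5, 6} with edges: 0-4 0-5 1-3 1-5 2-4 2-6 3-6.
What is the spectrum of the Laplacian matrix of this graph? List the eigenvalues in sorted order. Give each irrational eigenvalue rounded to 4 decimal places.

[0, 0.7530, 0.7530, 2.4450, 2.4450, 3.8019, 3.8019]

Reading degrees in the order [0, 1, 2, 3, 4, 5, 6] gives [2, 2, 2, 2, 2, 2, 2]; set D = diag(2, 2, 2, 2, 2, 2, 2) and form L = D - A. Diagonalising L (or applying a numerical eigensolver to the 7x7 matrix) gives the spectrum above. The largest eigenvalue, 3.8019, is at most the vertex count 7. By the matrix-tree theorem the graph has (1/7) * product of the nonzero eigenvalues = 7 spanning trees.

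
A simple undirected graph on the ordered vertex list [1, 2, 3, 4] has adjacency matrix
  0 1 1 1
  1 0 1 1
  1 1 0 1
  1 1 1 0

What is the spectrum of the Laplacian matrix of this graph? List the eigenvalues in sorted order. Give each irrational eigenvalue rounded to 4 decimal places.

With the vertex order [1, 2, 3, 4], the degrees are [3, 3, 3, 3], giving D = diag(3, 3, 3, 3) and L = D - A. Diagonalising L (or applying a numerical eigensolver to the 4x4 matrix) gives the spectrum above. There is one zero in the spectrum, matching the 1 component.

[0, 4, 4, 4]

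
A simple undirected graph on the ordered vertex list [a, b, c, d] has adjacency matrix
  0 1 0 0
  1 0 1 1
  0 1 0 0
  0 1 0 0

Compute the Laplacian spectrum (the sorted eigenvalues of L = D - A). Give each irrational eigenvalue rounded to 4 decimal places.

Each diagonal entry of L is the vertex degree and each off-diagonal entry is -1 where an edge is present, 0 otherwise; in the order [a, b, c, d] the diagonal is [1, 3, 1, 1]. The multiplicity of 0 as a Laplacian eigenvalue equals the number of connected components. The single zero eigenvalue shows the graph is connected.

[0, 1, 1, 4]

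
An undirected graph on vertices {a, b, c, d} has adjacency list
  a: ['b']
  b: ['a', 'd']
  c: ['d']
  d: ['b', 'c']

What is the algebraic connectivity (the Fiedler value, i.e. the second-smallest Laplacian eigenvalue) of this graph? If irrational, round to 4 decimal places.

Each diagonal entry of L is the vertex degree and each off-diagonal entry is -1 where an edge is present, 0 otherwise; in the order [a, b, c, d] the diagonal is [1, 2, 1, 2]. The smallest Laplacian eigenvalue is always 0. The next one, lambda_2 = 0.5858, measures how hard the graph is to disconnect: larger values mean better connectivity. The eigenvalues sum to 6, which equals trace(L) = 2|E|. There is one zero in the spectrum, matching the 1 component.

0.5858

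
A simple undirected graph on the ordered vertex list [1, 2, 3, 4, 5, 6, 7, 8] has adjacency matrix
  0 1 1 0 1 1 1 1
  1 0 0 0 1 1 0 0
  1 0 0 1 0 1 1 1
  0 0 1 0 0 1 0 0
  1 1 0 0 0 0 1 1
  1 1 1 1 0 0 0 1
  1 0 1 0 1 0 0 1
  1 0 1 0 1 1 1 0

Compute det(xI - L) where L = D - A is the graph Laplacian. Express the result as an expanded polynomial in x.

x^8 - 34x^7 + 483x^6 - 3702x^5 + 16454x^4 - 42148x^3 + 57158x^2 - 31336x

Reading degrees in the order [1, 2, 3, 4, 5, 6, 7, 8] gives [6, 3, 5, 2, 4, 5, 4, 5]; set D = diag(6, 3, 5, 2, 4, 5, 4, 5) and form L = D - A. Computing det(xI - L) by cofactor expansion (or equivalently via sum-over-permutations) gives x^8 - 34x^7 + 483x^6 - 3702x^5 + 16454x^4 - 42148x^3 + 57158x^2 - 31336x. Since p(0) = det(-L) = 0, x divides p(x).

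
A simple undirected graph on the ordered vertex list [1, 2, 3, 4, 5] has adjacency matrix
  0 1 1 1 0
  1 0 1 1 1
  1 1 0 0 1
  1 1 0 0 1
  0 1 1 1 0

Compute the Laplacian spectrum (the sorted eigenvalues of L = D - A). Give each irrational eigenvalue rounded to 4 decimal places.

[0, 3, 3, 5, 5]

Each diagonal entry of L is the vertex degree and each off-diagonal entry is -1 where an edge is present, 0 otherwise; in the order [1, 2, 3, 4, 5] the diagonal is [3, 4, 3, 3, 3]. Since every row of L sums to 0, the all-ones vector is in the kernel and 0 is an eigenvalue.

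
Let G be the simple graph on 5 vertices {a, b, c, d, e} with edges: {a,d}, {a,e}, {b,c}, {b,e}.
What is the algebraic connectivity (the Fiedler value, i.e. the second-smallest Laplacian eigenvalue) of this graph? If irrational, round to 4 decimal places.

0.3820

Each diagonal entry of L is the vertex degree and each off-diagonal entry is -1 where an edge is present, 0 otherwise; in the order [a, b, c, d, e] the diagonal is [2, 2, 1, 1, 2]. The smallest Laplacian eigenvalue is always 0. The next one, lambda_2 = 0.3820, measures how hard the graph is to disconnect: larger values mean better connectivity. There is one zero in the spectrum, matching the 1 component.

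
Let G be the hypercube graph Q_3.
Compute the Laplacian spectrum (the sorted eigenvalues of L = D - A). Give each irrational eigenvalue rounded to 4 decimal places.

The graph has 8 vertices and degree multiset [3, 3, 3, 3, 3, 3, 3, 3]; D is the diagonal matrix of degrees and L = D - A. Diagonalising L (or applying a numerical eigensolver to the 8x8 matrix) gives the spectrum above.

[0, 2, 2, 2, 4, 4, 4, 6]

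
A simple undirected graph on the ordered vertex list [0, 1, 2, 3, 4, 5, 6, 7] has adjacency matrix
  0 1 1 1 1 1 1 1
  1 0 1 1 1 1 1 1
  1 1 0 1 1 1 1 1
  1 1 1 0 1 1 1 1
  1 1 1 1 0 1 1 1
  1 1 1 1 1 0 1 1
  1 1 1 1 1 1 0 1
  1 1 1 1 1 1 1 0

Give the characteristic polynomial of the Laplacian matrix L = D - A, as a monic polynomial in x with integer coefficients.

With the vertex order [0, 1, 2, 3, 4, 5, 6, 7], the degrees are [7, 7, 7, 7, 7, 7, 7, 7], giving D = diag(7, 7, 7, 7, 7, 7, 7, 7) and L = D - A. Computing det(xI - L) by cofactor expansion (or equivalently via sum-over-permutations) gives x^8 - 56x^7 + 1344x^6 - 17920x^5 + 143360x^4 - 688128x^3 + 1835008x^2 - 2097152x. Since p(0) = det(-L) = 0, x divides p(x). There is one zero in the spectrum, matching the 1 component. The eigenvalues sum to 56, which equals trace(L) = 2|E|.

x^8 - 56x^7 + 1344x^6 - 17920x^5 + 143360x^4 - 688128x^3 + 1835008x^2 - 2097152x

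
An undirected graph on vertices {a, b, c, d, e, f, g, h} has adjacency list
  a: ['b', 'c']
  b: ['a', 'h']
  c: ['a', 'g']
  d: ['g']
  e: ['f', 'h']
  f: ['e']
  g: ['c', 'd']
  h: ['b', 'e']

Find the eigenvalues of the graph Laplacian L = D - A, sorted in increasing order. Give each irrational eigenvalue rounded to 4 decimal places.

Reading degrees in the order [a, b, c, d, e, f, g, h] gives [2, 2, 2, 1, 2, 1, 2, 2]; set D = diag(2, 2, 2, 1, 2, 1, 2, 2) and form L = D - A. Since every row of L sums to 0, the all-ones vector is in the kernel and 0 is an eigenvalue. The single zero eigenvalue shows the graph is connected. The largest eigenvalue, 3.8478, is at most the vertex count 8.

[0, 0.1522, 0.5858, 1.2346, 2, 2.7654, 3.4142, 3.8478]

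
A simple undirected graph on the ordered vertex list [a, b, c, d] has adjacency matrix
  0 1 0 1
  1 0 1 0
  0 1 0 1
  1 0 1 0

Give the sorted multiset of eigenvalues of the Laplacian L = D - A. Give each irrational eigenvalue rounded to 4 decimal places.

[0, 2, 2, 4]

With the vertex order [a, b, c, d], the degrees are [2, 2, 2, 2], giving D = diag(2, 2, 2, 2) and L = D - A. Diagonalising L (or applying a numerical eigensolver to the 4x4 matrix) gives the spectrum above. The single zero eigenvalue shows the graph is connected.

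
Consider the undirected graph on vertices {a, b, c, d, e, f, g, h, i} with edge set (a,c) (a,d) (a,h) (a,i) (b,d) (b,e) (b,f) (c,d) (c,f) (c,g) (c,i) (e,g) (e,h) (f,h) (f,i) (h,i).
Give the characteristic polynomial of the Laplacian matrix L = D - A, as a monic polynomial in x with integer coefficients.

x^9 - 32x^8 + 436x^7 - 3296x^6 + 15084x^5 - 42692x^4 + 72822x^3 - 68326x^2 + 26955x

Reading degrees in the order [a, b, c, d, e, f, g, h, i] gives [4, 3, 5, 3, 3, 4, 2, 4, 4]; set D = diag(4, 3, 5, 3, 3, 4, 2, 4, 4) and form L = D - A. Computing det(xI - L) by cofactor expansion (or equivalently via sum-over-permutations) gives x^9 - 32x^8 + 436x^7 - 3296x^6 + 15084x^5 - 42692x^4 + 72822x^3 - 68326x^2 + 26955x. Since p(0) = det(-L) = 0, x divides p(x). The largest eigenvalue, 6.6376, is at most the vertex count 9. There is one zero in the spectrum, matching the 1 component.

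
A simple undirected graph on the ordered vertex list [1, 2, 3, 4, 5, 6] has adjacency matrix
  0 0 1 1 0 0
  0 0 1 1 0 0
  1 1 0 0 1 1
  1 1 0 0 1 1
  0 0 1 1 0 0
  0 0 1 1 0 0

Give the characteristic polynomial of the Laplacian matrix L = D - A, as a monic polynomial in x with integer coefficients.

Each diagonal entry of L is the vertex degree and each off-diagonal entry is -1 where an edge is present, 0 otherwise; in the order [1, 2, 3, 4, 5, 6] the diagonal is [2, 2, 4, 4, 2, 2]. Computing det(xI - L) by cofactor expansion (or equivalently via sum-over-permutations) gives x^6 - 16x^5 + 96x^4 - 272x^3 + 368x^2 - 192x. Since p(0) = det(-L) = 0, x divides p(x). There is one zero in the spectrum, matching the 1 component.

x^6 - 16x^5 + 96x^4 - 272x^3 + 368x^2 - 192x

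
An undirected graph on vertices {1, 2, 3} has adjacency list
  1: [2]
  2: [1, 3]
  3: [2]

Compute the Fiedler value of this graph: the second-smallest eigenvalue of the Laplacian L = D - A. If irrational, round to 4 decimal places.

With the vertex order [1, 2, 3], the degrees are [1, 2, 1], giving D = diag(1, 2, 1) and L = D - A. The sorted Laplacian eigenvalues are [0, 1, 3]; the algebraic connectivity is the second entry, 1. The largest eigenvalue, 3, is at most the vertex count 3.

1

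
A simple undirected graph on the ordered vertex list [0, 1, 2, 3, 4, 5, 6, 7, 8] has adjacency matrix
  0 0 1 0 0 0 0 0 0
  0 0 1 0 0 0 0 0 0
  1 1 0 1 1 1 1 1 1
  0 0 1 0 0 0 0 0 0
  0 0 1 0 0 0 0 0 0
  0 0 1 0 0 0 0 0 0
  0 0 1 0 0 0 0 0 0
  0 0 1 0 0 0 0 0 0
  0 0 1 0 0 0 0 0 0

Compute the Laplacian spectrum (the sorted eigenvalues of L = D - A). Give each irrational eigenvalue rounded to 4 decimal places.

[0, 1, 1, 1, 1, 1, 1, 1, 9]

With the vertex order [0, 1, 2, 3, 4, 5, 6, 7, 8], the degrees are [1, 1, 8, 1, 1, 1, 1, 1, 1], giving D = diag(1, 1, 8, 1, 1, 1, 1, 1, 1) and L = D - A. Diagonalising L (or applying a numerical eigensolver to the 9x9 matrix) gives the spectrum above. The single zero eigenvalue shows the graph is connected. The eigenvalues sum to 16, which equals trace(L) = 2|E|.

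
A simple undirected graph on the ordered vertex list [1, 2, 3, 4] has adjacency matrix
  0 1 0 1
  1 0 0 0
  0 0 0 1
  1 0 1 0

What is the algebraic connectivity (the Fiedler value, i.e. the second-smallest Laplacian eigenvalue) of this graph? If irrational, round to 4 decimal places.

Reading degrees in the order [1, 2, 3, 4] gives [2, 1, 1, 2]; set D = diag(2, 1, 1, 2) and form L = D - A. Computing the eigenvalues of L and sorting gives [0, 0.5858, 2, 3.4142]. The Fiedler value lambda_2 = 0.5858 is strictly positive, so the graph is connected. There is one zero in the spectrum, matching the 1 component.

0.5858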